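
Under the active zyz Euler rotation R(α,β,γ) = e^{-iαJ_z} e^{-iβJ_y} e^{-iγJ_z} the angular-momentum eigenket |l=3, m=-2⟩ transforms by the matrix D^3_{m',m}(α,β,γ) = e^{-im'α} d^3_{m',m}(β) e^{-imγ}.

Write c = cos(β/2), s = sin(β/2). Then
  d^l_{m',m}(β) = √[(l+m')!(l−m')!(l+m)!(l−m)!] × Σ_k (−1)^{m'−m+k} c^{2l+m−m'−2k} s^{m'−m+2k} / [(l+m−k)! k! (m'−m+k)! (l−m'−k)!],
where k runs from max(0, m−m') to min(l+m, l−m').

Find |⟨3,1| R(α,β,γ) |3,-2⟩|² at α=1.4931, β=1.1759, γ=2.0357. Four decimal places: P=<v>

Split into d^3_{1,-2}(β=1.1759) × two z-phases.
Half-angle: c=0.832079, s=0.554656. N=√(24·2·1·120)=75.894664
k∈{0,1} keeps every argument non-negative
  k=0: (−1)^3·75.8947/(12)·0.8321^3·0.5547^3 = -0.621722
  k=1: (−1)^4·75.8947/(24)·0.8321^1·0.5547^5 = +0.138129
d^3_{1,-2}(1.1759) = -0.621722 +0.138129 = -0.483593
|D^3_{1,-2}|² = |d^3_{1,-2}(β)|² = (-0.483593)² = 0.233863 (the z-rotation phases have unit modulus)

P=0.2339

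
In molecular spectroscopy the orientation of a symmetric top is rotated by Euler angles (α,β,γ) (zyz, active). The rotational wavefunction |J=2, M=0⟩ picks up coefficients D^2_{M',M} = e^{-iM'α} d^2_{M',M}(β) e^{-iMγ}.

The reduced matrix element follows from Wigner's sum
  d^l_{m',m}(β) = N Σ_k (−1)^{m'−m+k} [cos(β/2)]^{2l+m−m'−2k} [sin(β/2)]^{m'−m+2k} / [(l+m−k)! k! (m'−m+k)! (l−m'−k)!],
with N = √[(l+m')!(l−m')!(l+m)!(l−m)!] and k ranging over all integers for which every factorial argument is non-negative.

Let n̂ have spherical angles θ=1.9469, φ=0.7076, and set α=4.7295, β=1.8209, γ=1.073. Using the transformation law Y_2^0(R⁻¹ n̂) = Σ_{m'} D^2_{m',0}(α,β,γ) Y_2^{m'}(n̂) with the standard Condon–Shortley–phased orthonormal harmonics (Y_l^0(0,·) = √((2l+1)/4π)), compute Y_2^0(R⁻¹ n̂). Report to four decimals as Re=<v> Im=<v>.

Re=-0.0946 Im=0.0000

Need the full column D^2_{m',0} for m'=−2..2 at α=4.7295, β=1.8209, γ=1.073.
cos(β/2)=0.613390, sin(β/2)=0.789780
d^2_{-2,0}: single k=2 term ⇒ +0.574859;  D = -0.574523-0.019669i
d^2_{-1,0}: k∈[1..2] ⇒ +0.446470 -0.740169 = -0.293698;  D = -0.005025+0.293655i
d^2_{0,0}: k∈[0..2] ⇒ +0.141562 -0.938742 +0.389067 = -0.408112;  D = -0.408112+0.000000i
d^2_{1,0}: k∈[0..1] ⇒ -0.446470 +0.740169 = +0.293698;  D = +0.005025+0.293655i
d^2_{2,0}: single k=0 term ⇒ +0.574859;  D = -0.574523+0.019669i
Y_2^{m'}(θ=1.9469,φ=0.7076) and Σ D·Y over m':
  (-0.5745-0.0197i)·(+0.0518-0.3301i)  (-0.0050+0.2937i)·(-0.2006+0.1716i)  (-0.4081+0.0000i)·(-0.1877+0.0000i)  (+0.0050+0.2937i)·(+0.2006+0.1716i)  (-0.5745+0.0197i)·(+0.0518+0.3301i)
Y_2^0(R⁻¹ n̂) = -0.094608+0.000000i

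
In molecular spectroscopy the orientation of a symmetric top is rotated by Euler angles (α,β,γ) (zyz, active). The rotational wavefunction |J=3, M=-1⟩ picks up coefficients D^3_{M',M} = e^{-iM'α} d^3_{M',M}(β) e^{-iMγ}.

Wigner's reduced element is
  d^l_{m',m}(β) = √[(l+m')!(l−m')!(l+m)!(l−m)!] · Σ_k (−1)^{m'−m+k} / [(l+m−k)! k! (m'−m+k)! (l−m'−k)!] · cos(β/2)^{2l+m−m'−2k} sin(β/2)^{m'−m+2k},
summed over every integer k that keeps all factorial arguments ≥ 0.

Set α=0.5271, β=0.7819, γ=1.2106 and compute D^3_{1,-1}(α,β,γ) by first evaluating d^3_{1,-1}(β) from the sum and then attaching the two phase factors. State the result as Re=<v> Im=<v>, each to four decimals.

Re=0.3842 Im=0.3129

First d^3_{1,-1}(β=0.7819), then the phase factors e^{-i(1)α} and e^{-i(-1)γ}:
c=cos(0.7819/2)=0.924547, s=sin(0.7819/2)=0.381067; N=√[24·2·2·24]=48.000000
k∈{0,1,2} keeps every argument non-negative
  k=0: (−1)^2·48.0000/(8)·0.9245^4·0.3811^2 = +0.636606
  k=1: (−1)^3·48.0000/(6)·0.9245^2·0.3811^4 = -0.144196
  k=2: (−1)^4·48.0000/(48)·0.9245^0·0.3811^6 = +0.003062
d^3_{1,-1}(0.7819) = +0.636606 -0.144196 +0.003062 = +0.495472
Attach z-rotation phases: D = e^{-i(1)(0.5271)}·(+0.495472)·e^{-i(-1)(1.2106)} = +0.384173+0.312896i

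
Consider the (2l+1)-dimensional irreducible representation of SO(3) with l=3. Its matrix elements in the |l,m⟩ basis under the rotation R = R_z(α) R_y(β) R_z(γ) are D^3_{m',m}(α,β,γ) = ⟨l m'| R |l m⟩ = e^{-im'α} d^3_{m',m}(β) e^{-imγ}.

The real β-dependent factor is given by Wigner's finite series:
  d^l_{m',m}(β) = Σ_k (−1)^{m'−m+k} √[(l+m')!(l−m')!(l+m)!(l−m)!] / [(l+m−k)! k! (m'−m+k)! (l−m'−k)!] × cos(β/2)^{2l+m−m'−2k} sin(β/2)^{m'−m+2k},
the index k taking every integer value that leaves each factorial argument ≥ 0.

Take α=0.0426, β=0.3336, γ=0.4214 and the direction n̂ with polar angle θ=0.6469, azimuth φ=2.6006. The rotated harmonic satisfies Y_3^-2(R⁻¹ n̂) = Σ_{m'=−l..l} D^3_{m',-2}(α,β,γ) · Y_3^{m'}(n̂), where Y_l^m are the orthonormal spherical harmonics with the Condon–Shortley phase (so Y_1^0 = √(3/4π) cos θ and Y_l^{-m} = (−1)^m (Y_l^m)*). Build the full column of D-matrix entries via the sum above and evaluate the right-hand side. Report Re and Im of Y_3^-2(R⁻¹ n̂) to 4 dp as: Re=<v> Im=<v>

Need the full column D^3_{m',-2} for m'=−3..3 at α=0.0426, β=0.3336, γ=0.4214.
cos(β/2)=0.986121, sin(β/2)=0.166028
d^3_{-3,-2}: single k=1 term ⇒ +0.379234;  D = +0.214193+0.312953i
d^3_{-2,-2}: k∈[0..1] ⇒ +0.919563 -0.130332 = +0.789231;  D = +0.473093+0.631718i
d^3_{-1,-2}: k∈[0..1] ⇒ -0.489589 +0.027756 = -0.461833;  D = -0.292331-0.357536i
d^3_{0,-2}: k∈[0..1] ⇒ +0.142772 -0.004047 = +0.138725;  D = +0.092304+0.103559i
d^3_{1,-2}: k∈[0..1] ⇒ -0.027756 +0.000393 = -0.027363;  D = -0.019060-0.019633i
d^3_{2,-2}: k∈[0..1] ⇒ +0.003694 -0.000021 = +0.003674;  D = +0.002669+0.002524i
d^3_{3,-2}: single k=0 term ⇒ -0.000305;  D = -0.000230-0.000200i
Y_3^{m'}(θ=0.6469,φ=2.6006) and Σ D·Y over m':
  (+0.2142+0.3130i)·(+0.0048-0.0912i)  (+0.4731+0.6317i)·(+0.1391+0.2616i)  (-0.2923-0.3575i)·(-0.3646-0.2190i)  (+0.0923+0.1036i)·(+0.0547+0.0000i)  (-0.0191-0.0196i)·(+0.3646-0.2190i)  (+0.0027+0.0025i)·(+0.1391-0.2616i)  (-0.0002-0.0002i)·(-0.0048-0.0912i)
Y_3^-2(R⁻¹ n̂) = -0.046764+0.390318i

Re=-0.0468 Im=0.3903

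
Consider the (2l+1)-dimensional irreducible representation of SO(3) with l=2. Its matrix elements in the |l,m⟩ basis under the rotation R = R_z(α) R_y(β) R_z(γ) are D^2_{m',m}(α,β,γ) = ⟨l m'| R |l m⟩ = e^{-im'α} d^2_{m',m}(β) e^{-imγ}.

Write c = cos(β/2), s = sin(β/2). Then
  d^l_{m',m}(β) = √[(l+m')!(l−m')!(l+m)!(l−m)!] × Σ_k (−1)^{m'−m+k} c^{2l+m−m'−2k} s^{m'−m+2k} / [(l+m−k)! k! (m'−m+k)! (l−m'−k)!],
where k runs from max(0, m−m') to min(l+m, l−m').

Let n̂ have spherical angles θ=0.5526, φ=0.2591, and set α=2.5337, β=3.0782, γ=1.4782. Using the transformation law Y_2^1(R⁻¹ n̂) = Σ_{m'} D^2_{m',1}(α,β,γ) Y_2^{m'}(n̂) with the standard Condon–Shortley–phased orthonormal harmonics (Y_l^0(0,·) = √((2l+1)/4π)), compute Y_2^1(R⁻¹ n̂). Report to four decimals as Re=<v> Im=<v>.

Need the full column D^2_{m',1} for m'=−2..2 at α=2.5337, β=3.0782, γ=1.4782.
cos(β/2)=0.031691, sin(β/2)=0.999498
d^2_{-2,1}: single k=3 term ⇒ +0.063287;  D = -0.057052-0.027391i
d^2_{-1,1}: k∈[2..3] ⇒ +0.003010 -0.997992 = -0.994982;  D = -0.490320-0.865781i
d^2_{0,1}: k∈[1..2] ⇒ +0.000078 -0.077510 = -0.077432;  D = -0.007160+0.077100i
d^2_{1,1}: k∈[0..1] ⇒ +0.000001 -0.003010 = -0.003009;  D = +0.001940-0.002300i
d^2_{2,1}: single k=0 term ⇒ -0.000064;  D = -0.000061+0.000017i
Y_2^{m'}(θ=0.5526,φ=0.2591) and Σ D·Y over m':
  (-0.0571-0.0274i)·(+0.0925-0.0527i)  (-0.4903-0.8658i)·(+0.3336-0.0884i)  (-0.0072+0.0771i)·(+0.3701+0.0000i)  (+0.0019-0.0023i)·(-0.3336-0.0884i)  (-0.0001+0.0000i)·(+0.0925+0.0527i)
Y_2^1(R⁻¹ n̂) = -0.250377-0.215892i

Re=-0.2504 Im=-0.2159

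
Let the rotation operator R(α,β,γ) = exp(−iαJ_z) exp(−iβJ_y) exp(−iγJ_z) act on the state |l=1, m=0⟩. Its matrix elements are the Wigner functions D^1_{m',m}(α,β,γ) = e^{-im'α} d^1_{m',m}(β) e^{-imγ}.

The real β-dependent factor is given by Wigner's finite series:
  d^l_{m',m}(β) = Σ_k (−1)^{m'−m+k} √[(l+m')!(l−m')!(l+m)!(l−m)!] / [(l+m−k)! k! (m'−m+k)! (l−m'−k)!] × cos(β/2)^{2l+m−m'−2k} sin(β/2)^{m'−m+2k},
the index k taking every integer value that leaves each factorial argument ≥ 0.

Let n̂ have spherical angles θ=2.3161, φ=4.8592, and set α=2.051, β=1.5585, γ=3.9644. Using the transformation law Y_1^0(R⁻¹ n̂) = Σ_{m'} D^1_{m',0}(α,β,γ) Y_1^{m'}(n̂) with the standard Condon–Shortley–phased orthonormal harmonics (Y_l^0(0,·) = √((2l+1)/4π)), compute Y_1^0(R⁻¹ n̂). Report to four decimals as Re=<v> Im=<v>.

Need the full column D^1_{m',0} for m'=−1..1 at α=2.051, β=1.5585, γ=3.9644.
cos(β/2)=0.711441, sin(β/2)=0.702746
d^1_{-1,0}: single k=1 term ⇒ +0.707053;  D = -0.326630+0.627086i
d^1_{0,0}: k∈[0..1] ⇒ +0.506148 -0.493852 = +0.012296;  D = +0.012296+0.000000i
d^1_{1,0}: single k=0 term ⇒ -0.707053;  D = +0.326630+0.627086i
Y_1^{m'}(θ=2.3161,φ=4.8592) and Σ D·Y over m':
  (-0.3266+0.6271i)·(+0.0371+0.2512i)  (+0.0123+0.0000i)·(-0.3314+0.0000i)  (+0.3266+0.6271i)·(-0.0371+0.2512i)
Y_1^0(R⁻¹ n̂) = -0.343343+0.000000i

Re=-0.3433 Im=0.0000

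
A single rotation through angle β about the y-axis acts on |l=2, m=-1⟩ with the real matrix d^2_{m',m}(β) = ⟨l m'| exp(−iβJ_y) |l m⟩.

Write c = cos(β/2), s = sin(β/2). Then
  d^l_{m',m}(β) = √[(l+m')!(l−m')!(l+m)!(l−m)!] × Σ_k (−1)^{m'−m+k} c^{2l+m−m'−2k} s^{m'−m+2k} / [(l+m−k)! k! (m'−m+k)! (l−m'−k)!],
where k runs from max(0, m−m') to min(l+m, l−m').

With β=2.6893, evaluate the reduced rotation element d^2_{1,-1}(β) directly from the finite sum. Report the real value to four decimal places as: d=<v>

d^2_{1,-1}(β=2.6893) via Wigner's sum:
c=cos(2.6893/2)=0.224224, s=sin(2.6893/2)=0.974538; N=√[6·1·1·6]=6.000000
k: max(0,(-1)−(1))=0 … min(2+(-1),2−(1))=1
  k=0: (−1)^2·6.0000/(2)·0.2242^2·0.9745^2 = +0.143246
  k=1: (−1)^3·6.0000/(6)·0.2242^0·0.9745^4 = -0.901975
d^2_{1,-1}(2.6893) = +0.143246 -0.901975 = -0.758730

d=-0.7587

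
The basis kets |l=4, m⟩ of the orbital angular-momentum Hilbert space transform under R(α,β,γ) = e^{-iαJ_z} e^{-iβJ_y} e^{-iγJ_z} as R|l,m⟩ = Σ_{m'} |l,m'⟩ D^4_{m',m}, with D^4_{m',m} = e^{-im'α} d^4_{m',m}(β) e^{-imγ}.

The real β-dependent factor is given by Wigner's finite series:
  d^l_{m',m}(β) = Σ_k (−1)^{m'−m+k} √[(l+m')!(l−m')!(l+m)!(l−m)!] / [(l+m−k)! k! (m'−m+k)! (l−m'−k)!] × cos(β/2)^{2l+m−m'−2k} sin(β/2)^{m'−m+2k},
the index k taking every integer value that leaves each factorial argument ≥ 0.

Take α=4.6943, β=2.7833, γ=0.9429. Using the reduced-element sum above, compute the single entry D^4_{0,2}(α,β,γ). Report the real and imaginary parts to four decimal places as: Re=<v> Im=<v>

Re=-0.0774 Im=-0.2375

Split into d^4_{0,2}(β=2.7833) × two z-phases.
Half-angle: c=0.178190, s=0.983996. N=√(24·24·720·2)=910.735966
k: max(0,(2)−(0))=2 … min(4+(2),4−(0))=4
  k=2: (−1)^0·910.7360/(96)·0.1782^6·0.9840^2 = +0.000294
  k=3: (−1)^1·910.7360/(36)·0.1782^4·0.9840^4 = -0.023911
  k=4: (−1)^2·910.7360/(96)·0.1782^2·0.9840^6 = +0.273430
d^4_{0,2}(2.7833) = +0.000294 -0.023911 +0.273430 = +0.249814
Attach z-rotation phases: D = e^{-i(0)(4.6943)}·(+0.249814)·e^{-i(2)(0.9429)} = -0.077397-0.237522i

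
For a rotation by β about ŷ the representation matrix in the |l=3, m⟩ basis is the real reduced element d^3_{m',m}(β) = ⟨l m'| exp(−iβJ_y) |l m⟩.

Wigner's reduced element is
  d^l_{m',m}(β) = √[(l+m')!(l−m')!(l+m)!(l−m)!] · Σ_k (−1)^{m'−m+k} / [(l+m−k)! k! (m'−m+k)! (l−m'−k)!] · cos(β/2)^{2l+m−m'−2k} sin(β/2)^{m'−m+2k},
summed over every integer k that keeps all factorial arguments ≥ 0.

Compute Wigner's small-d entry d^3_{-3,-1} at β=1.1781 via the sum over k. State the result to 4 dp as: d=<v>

d^3_{-3,-1}(β=1.1781) via Wigner's sum:
c=cos(1.1781/2)=0.831469, s=sin(1.1781/2)=0.555571; N=√[1·720·2·24]=185.903201
k: max(0,(-1)−(-3))=2 … min(3+(-1),3−(-3))=2
  k=2: (−1)^0·185.9032/(48)·0.8315^4·0.5556^2 = +0.571359
d^3_{-3,-1}(1.1781) = +0.571359

d=0.5714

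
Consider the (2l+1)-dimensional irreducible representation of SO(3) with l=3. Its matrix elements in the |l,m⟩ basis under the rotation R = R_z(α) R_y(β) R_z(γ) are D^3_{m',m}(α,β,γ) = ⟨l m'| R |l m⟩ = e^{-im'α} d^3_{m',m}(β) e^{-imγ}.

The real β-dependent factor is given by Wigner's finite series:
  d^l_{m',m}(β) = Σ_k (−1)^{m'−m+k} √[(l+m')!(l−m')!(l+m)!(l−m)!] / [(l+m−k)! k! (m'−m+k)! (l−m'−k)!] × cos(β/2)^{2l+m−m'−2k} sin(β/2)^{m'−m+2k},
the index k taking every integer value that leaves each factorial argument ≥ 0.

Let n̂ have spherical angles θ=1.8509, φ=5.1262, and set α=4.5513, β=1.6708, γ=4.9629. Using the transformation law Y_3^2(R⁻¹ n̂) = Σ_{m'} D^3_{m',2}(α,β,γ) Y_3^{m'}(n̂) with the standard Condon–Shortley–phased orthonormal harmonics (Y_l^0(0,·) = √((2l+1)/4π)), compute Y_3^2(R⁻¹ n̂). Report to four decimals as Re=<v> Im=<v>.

Re=0.0922 Im=-0.2471

Need the full column D^3_{m',2} for m'=−3..3 at α=4.5513, β=1.6708, γ=4.9629.
cos(β/2)=0.670881, sin(β/2)=0.741565
d^3_{-3,2}: single k=5 term ⇒ +0.368525;  D = -0.306937-0.203962i
d^3_{-2,2}: k∈[4..5] ⇒ +0.680547 -0.166301 = +0.514245;  D = +0.349624-0.377109i
d^3_{-1,2}: k∈[3..4] ⇒ +0.778779 -0.475764 = +0.303015;  D = +0.186289+0.238987i
d^3_{0,2}: k∈[2..3] ⇒ +0.610156 -0.745501 = -0.135345;  D = +0.118710-0.065009i
d^3_{1,2}: k∈[1..2] ⇒ +0.318696 -0.778779 = -0.460083;  D = +0.153403+0.433755i
d^3_{2,2}: k∈[0..1] ⇒ +0.091174 -0.556994 = -0.465820;  D = -0.458390+0.082866i
d^3_{3,2}: single k=0 term ⇒ -0.246861;  D = -0.004383-0.246822i
Y_3^{m'}(θ=1.8509,φ=5.1262) and Σ D·Y over m':
  (-0.3069-0.2040i)·(-0.3504-0.1198i)  (+0.3496-0.3771i)·(+0.1766-0.1921i)  (+0.1863+0.2390i)·(-0.0772-0.1757i)  (+0.1187-0.0650i)·(+0.2701+0.0000i)  (+0.1534+0.4338i)·(+0.0772-0.1757i)  (-0.4584+0.0829i)·(+0.1766+0.1921i)  (-0.0044-0.2468i)·(+0.3504-0.1198i)
Y_3^2(R⁻¹ n̂) = +0.092169-0.247143i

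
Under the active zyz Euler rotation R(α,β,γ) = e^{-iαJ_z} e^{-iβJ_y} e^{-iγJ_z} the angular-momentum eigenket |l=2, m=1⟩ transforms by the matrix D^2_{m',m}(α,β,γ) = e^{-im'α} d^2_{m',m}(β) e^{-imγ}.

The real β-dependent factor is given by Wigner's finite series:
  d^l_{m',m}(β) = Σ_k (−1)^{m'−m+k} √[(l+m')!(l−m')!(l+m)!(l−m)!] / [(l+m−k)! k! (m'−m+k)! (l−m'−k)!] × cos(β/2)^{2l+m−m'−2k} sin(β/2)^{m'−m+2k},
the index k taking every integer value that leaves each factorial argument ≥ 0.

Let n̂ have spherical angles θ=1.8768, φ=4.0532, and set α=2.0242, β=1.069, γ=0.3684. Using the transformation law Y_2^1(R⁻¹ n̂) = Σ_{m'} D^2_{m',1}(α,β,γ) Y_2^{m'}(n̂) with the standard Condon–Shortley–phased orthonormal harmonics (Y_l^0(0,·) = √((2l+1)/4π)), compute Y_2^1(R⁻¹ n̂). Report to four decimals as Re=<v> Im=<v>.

Re=0.1452 Im=0.3085

Need the full column D^2_{m',1} for m'=−2..2 at α=2.0242, β=1.069, γ=0.3684.
cos(β/2)=0.860523, sin(β/2)=0.509411
d^2_{-2,1}: single k=3 term ⇒ +0.227508;  D = -0.195322-0.116659i
d^2_{-1,1}: k∈[2..3] ⇒ +0.576478 -0.067340 = +0.509138;  D = -0.043227+0.507300i
d^2_{0,1}: k∈[1..2] ⇒ +0.795119 -0.278640 = +0.516479;  D = +0.481826-0.185996i
d^2_{1,1}: k∈[0..1] ⇒ +0.548341 -0.576478 = -0.028137;  D = +0.020607+0.019159i
d^2_{2,1}: single k=0 term ⇒ -0.649212;  D = +0.189118-0.621056i
Y_2^{m'}(θ=1.8768,φ=4.0532) and Σ D·Y over m':
  (-0.1953-0.1167i)·(-0.0877-0.3401i)  (-0.0432+0.5073i)·(+0.1359-0.1754i)  (+0.4818-0.1860i)·(-0.2295+0.0000i)  (+0.0206+0.0192i)·(-0.1359-0.1754i)  (+0.1891-0.6211i)·(-0.0877+0.3401i)
Y_2^1(R⁻¹ n̂) = +0.145171+0.308460i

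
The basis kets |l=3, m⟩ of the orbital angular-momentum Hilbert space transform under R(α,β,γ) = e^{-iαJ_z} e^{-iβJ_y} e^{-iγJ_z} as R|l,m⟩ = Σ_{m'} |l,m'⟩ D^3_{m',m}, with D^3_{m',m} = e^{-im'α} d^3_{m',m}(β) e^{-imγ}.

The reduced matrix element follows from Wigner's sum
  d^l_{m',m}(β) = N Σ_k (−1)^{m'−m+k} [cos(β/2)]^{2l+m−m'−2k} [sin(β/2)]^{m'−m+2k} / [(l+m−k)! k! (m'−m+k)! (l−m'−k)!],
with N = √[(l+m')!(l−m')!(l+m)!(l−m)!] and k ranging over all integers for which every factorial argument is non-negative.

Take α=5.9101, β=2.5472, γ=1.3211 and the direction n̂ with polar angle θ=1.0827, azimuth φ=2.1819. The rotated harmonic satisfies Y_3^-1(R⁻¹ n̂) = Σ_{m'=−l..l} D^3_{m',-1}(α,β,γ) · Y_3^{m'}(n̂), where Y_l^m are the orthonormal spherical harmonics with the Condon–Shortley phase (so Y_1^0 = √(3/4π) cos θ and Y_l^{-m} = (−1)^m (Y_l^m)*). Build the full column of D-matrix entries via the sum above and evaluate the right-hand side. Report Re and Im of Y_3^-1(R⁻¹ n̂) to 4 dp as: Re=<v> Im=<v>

Need the full column D^3_{m',-1} for m'=−3..3 at α=5.9101, β=2.5472, γ=1.3211.
cos(β/2)=0.292841, sin(β/2)=0.956161
d^3_{-3,-1}: single k=2 term ⇒ +0.026040;  D = +0.025511+0.005220i
d^3_{-2,-1}: k∈[1..2] ⇒ +0.006512 -0.138841 = -0.132329;  D = -0.111055-0.071957i
d^3_{-1,-1}: k∈[0..2] ⇒ +0.000631 -0.053787 +0.430069 = +0.376913;  D = +0.219852+0.306151i
d^3_{0,-1}: k∈[0..2] ⇒ -0.007133 +0.228139 -0.810733 = -0.589727;  D = -0.145727-0.571438i
d^3_{1,-1}: k∈[0..2] ⇒ +0.040340 -0.573426 +0.764165 = +0.231079;  D = -0.028440+0.229322i
d^3_{2,-1}: k∈[0..1] ⇒ -0.138841 +0.740094 = +0.601253;  D = -0.286394+0.528663i
d^3_{3,-1}: single k=0 term ⇒ +0.277609;  D = -0.212105+0.179103i
Y_3^{m'}(θ=1.0827,φ=2.1819) and Σ D·Y over m':
  (+0.0255+0.0052i)·(+0.2776-0.0746i)  (-0.1111-0.0720i)·(-0.1277+0.3514i)  (+0.2199+0.3062i)·(-0.0163-0.0233i)  (-0.1457-0.5714i)·(-0.3326+0.0000i)  (-0.0284+0.2293i)·(+0.0163-0.0233i)  (-0.2864+0.5287i)·(-0.1277-0.3514i)  (-0.2121+0.1791i)·(-0.2776-0.0746i)
Y_3^-1(R⁻¹ n̂) = +0.398395+0.153276i

Re=0.3984 Im=0.1533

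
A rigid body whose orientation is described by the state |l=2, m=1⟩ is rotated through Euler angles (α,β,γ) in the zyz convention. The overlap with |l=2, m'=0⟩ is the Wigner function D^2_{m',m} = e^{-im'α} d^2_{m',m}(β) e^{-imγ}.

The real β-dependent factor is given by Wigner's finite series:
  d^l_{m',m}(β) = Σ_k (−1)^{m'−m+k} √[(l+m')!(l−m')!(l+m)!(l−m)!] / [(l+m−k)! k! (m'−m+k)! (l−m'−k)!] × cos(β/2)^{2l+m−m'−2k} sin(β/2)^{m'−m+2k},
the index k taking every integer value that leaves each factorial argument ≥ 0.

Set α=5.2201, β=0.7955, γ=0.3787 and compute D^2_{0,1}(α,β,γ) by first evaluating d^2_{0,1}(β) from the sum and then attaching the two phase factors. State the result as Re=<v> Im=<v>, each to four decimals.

Re=0.5689 Im=-0.2264

First d^2_{0,1}(β=0.7955), then the phase factors e^{-i(0)α} and e^{-i(1)γ}:
Half-angle: c=0.921935, s=0.387345. N=√(2·2·6·1)=4.898979
Admissible k: 1..2 (factorial args all ≥0)
  k=1: (−1)^0·4.8990/(2)·0.9219^3·0.3873^1 = +0.743488
  k=2: (−1)^1·4.8990/(2)·0.9219^1·0.3873^3 = -0.131241
d^2_{0,1}(0.7955) = +0.743488 -0.131241 = +0.612247
Attach z-rotation phases: D = e^{-i(0)(5.2201)}·(+0.612247)·e^{-i(1)(0.3787)} = +0.568867-0.226356i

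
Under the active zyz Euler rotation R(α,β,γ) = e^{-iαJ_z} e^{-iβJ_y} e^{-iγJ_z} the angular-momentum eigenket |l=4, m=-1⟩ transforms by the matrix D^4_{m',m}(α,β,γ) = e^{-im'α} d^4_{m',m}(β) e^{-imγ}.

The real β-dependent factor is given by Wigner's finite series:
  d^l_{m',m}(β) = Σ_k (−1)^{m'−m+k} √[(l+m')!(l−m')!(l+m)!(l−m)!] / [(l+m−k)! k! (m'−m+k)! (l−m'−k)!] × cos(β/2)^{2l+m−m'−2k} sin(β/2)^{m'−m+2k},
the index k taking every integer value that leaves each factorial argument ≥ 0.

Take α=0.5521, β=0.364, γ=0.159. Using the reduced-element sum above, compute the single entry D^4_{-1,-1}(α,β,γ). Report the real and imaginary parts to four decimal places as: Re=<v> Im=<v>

Split into d^4_{-1,-1}(β=0.364) × two z-phases.
With c≡cos(β/2)=0.983484 and s≡sin(β/2)=0.180997, N=[6·120·6·120]^{1/2}=720.000000
Admissible k: 0..3 (factorial args all ≥0)
  k=0: (−1)^0·720.0000/(720)·0.9835^8·0.1810^0 = +0.875260
  k=1: (−1)^1·720.0000/(48)·0.9835^6·0.1810^2 = -0.444669
  k=2: (−1)^2·720.0000/(24)·0.9835^4·0.1810^4 = +0.030121
  k=3: (−1)^3·720.0000/(72)·0.9835^2·0.1810^6 = -0.000340
d^4_{-1,-1}(0.364) = +0.875260 -0.444669 +0.030121 -0.000340 = +0.460373
Phases: e^{-i·(-1)·0.5521}=+0.851425+0.524476i, e^{-i·(-1)·0.159}=+0.987386+0.158331i ⇒ D=+0.348799+0.300471i

Re=0.3488 Im=0.3005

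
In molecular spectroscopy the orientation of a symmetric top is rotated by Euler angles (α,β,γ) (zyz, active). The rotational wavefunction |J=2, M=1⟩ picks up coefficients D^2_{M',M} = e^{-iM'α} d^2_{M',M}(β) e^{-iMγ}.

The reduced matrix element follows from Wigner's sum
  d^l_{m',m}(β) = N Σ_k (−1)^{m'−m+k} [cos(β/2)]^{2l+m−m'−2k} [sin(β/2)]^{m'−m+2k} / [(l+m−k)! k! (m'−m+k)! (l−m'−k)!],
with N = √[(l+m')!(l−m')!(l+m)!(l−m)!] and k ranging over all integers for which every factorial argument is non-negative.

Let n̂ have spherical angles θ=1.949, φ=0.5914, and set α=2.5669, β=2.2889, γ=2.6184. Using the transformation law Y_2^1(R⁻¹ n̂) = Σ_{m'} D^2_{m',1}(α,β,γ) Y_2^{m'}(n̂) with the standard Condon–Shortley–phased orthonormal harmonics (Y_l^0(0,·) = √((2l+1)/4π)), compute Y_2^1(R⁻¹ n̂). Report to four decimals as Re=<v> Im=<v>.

Re=-0.0221 Im=0.0121

Need the full column D^2_{m',1} for m'=−2..2 at α=2.5669, β=2.2889, γ=2.6184.
cos(β/2)=0.413547, sin(β/2)=0.910483
d^2_{-2,1}: single k=3 term ⇒ +0.624267;  D = -0.505821+0.365860i
d^2_{-1,1}: k∈[2..3] ⇒ +0.425319 -0.687206 = -0.261887;  D = -0.261540+0.013481i
d^2_{0,1}: k∈[1..2] ⇒ +0.157733 -0.764567 = -0.606834;  D = +0.525657+0.303204i
d^2_{1,1}: k∈[0..1] ⇒ +0.029248 -0.425319 = -0.396070;  D = -0.180402-0.352600i
d^2_{2,1}: single k=0 term ⇒ -0.128788;  D = -0.013086+0.128122i
Y_2^{m'}(θ=1.949,φ=0.5914) and Σ D·Y over m':
  (-0.5058+0.3659i)·(+0.1262-0.3088i)  (-0.2615+0.0135i)·(-0.2201+0.1478i)  (+0.5257+0.3032i)·(-0.1864+0.0000i)  (-0.1804-0.3526i)·(+0.2201+0.1478i)  (-0.0131+0.1281i)·(+0.1262+0.3088i)
Y_2^1(R⁻¹ n̂) = -0.022072+0.012110i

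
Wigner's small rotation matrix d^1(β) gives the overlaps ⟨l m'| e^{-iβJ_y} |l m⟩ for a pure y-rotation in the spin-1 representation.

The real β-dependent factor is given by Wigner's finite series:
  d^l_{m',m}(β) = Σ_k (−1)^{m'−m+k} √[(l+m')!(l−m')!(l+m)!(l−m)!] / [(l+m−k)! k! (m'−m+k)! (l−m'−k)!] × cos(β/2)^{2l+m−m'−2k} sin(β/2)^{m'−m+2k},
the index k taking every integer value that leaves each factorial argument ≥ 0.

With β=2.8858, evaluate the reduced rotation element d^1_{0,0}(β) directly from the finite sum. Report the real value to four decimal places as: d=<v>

d=-0.9675

d^1_{0,0}(β=2.8858) via Wigner's sum:
With c≡cos(β/2)=0.127548 and s≡sin(β/2)=0.991832, N=[1·1·1·1]^{1/2}=1.000000
k∈{0,1} keeps every argument non-negative
  k=0: (−1)^0·1.0000/(1)·0.1275^2·0.9918^0 = +0.016268
  k=1: (−1)^1·1.0000/(1)·0.1275^0·0.9918^2 = -0.983732
d^1_{0,0}(2.8858) = +0.016268 -0.983732 = -0.967463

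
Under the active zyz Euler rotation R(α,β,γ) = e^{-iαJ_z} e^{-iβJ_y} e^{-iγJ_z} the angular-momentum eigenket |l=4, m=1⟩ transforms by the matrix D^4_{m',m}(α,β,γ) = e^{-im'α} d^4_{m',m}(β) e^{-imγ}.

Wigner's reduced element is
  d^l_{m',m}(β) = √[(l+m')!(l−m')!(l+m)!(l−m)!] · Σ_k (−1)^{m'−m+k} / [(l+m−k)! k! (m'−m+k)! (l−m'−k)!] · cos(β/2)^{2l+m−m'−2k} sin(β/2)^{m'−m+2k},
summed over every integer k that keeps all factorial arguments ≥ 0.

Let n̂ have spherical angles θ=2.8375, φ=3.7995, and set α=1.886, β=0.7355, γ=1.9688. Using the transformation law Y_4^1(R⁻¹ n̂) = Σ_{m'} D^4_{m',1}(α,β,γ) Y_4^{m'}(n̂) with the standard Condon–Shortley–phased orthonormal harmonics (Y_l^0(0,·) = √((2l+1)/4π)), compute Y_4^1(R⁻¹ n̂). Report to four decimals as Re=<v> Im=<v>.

Re=0.0180 Im=-0.2784

Need the full column D^4_{m',1} for m'=−4..4 at α=1.886, β=0.7355, γ=1.9688.
cos(β/2)=0.933139, sin(β/2)=0.359517
d^4_{-4,1}: single k=5 term ⇒ +0.036520;  D = +0.027743-0.023749i
d^4_{-3,1}: k∈[4..5] ⇒ +0.167564 -0.014924 = +0.152640;  D = -0.130320-0.079471i
d^4_{-2,1}: k∈[3..5] ⇒ +0.464947 -0.103524 +0.003073 = +0.364496;  D = -0.083950+0.354697i
d^4_{-1,1}: k∈[2..5] ⇒ +0.853327 -0.379999 +0.028203 -0.000279 = +0.501252;  D = +0.499534-0.041456i
d^4_{0,1}: k∈[1..4] ⇒ +0.990506 -0.882175 +0.130949 -0.003240 = +0.236041;  D = -0.091484-0.217591i
d^4_{1,1}: k∈[0..3] ⇒ +0.574870 -1.279990 +0.379999 -0.018802 = -0.343923;  D = +0.260098-0.225016i
d^4_{2,1}: k∈[0..2] ⇒ -0.939677 +0.697420 -0.069016 = -0.311273;  D = -0.266599-0.160673i
d^4_{3,1}: k∈[0..1] ⇒ +0.677307 -0.167564 = +0.509743;  D = +0.114811-0.496645i
d^4_{4,1}: single k=0 term ⇒ -0.246027;  D = +0.245074-0.021628i
Y_4^{m'}(θ=2.8375,φ=3.7995) and Σ D·Y over m':
  (+0.0277-0.0237i)·(-0.0031-0.0017i)  (-0.1303-0.0795i)·(-0.0126-0.0295i)  (-0.0839+0.3547i)·(+0.0406-0.1559i)  (+0.4995-0.0415i)·(+0.3607-0.2787i)  (-0.0915-0.2176i)·(+0.4967+0.0000i)  (+0.2601-0.2250i)·(-0.3607-0.2787i)  (-0.2666-0.1607i)·(+0.0406+0.1559i)  (+0.1148-0.4966i)·(+0.0126-0.0295i)  (+0.2451-0.0216i)·(-0.0031+0.0017i)
Y_4^1(R⁻¹ n̂) = +0.018001-0.278443i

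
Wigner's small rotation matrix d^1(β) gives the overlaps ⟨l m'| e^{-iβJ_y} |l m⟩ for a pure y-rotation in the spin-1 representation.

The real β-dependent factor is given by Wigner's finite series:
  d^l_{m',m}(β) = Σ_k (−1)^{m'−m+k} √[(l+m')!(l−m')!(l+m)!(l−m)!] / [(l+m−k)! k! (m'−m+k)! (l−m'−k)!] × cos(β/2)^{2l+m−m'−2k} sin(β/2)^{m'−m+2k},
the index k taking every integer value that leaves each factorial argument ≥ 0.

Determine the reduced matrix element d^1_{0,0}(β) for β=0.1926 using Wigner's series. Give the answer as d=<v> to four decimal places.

d=0.9815

d^1_{0,0}(β=0.1926) via Wigner's sum:
Half-angle: c=0.995367, s=0.096151. N=√(1·1·1·1)=1.000000
k: max(0,(0)−(0))=0 … min(1+(0),1−(0))=1
  k=0: (−1)^0·1.0000/(1)·0.9954^2·0.0962^0 = +0.990755
  k=1: (−1)^1·1.0000/(1)·0.9954^0·0.0962^2 = -0.009245
d^1_{0,0}(0.1926) = +0.990755 -0.009245 = +0.981510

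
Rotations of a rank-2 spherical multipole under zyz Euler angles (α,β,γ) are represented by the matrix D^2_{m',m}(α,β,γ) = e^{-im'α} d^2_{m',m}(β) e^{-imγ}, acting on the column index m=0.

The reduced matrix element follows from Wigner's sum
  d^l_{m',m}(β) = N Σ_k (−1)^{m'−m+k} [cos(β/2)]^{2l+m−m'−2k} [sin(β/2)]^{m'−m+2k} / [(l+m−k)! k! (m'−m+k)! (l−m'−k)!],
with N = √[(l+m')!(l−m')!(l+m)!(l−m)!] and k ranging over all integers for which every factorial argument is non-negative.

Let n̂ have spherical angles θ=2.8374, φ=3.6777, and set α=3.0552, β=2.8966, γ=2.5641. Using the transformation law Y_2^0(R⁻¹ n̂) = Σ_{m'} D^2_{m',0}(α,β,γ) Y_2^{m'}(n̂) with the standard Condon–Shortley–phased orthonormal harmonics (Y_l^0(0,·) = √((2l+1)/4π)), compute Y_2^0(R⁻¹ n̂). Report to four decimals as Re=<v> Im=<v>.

Re=0.6019 Im=0.0000

Need the full column D^2_{m',0} for m'=−2..2 at α=3.0552, β=2.8966, γ=2.5641.
cos(β/2)=0.122190, sin(β/2)=0.992507
d^2_{-2,0}: single k=2 term ⇒ +0.036026;  D = +0.035490-0.006194i
d^2_{-1,0}: k∈[1..2] ⇒ +0.004435 -0.292626 = -0.288190;  D = +0.287116-0.024867i
d^2_{0,0}: k∈[0..2] ⇒ +0.000223 -0.058830 +0.970362 = +0.911755;  D = +0.911755+0.000000i
d^2_{1,0}: k∈[0..1] ⇒ -0.004435 +0.292626 = +0.288190;  D = -0.287116-0.024867i
d^2_{2,0}: single k=0 term ⇒ +0.036026;  D = +0.035490+0.006194i
Y_2^{m'}(θ=2.8374,φ=3.6777) and Σ D·Y over m':
  (+0.0355-0.0062i)·(+0.0166-0.0304i)  (+0.2871-0.0249i)·(+0.1898-0.1128i)  (+0.9118+0.0000i)·(+0.5459+0.0000i)  (-0.2871-0.0249i)·(-0.1898-0.1128i)  (+0.0355+0.0062i)·(+0.0166+0.0304i)
Y_2^0(R⁻¹ n̂) = +0.601904+0.000000i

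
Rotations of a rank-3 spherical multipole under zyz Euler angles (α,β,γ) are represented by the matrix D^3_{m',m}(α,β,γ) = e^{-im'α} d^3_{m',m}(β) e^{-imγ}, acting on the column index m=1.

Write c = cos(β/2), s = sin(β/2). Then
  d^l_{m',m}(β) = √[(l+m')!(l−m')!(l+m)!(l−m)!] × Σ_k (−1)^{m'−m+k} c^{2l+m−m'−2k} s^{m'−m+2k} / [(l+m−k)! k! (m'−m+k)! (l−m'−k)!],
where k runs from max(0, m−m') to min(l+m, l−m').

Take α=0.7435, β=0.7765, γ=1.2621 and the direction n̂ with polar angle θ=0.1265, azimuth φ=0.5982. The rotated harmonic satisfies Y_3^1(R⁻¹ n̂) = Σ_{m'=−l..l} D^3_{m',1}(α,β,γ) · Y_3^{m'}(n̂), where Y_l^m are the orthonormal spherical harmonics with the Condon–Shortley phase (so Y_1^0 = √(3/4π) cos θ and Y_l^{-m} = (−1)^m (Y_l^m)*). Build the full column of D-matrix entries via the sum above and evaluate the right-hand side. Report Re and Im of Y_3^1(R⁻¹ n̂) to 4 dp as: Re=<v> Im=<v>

Need the full column D^3_{m',1} for m'=−3..3 at α=0.7435, β=0.7765, γ=1.2621.
cos(β/2)=0.925573, sin(β/2)=0.378569
d^3_{-3,1}: single k=4 term ⇒ +0.068147;  D = +0.038613+0.056152i
d^3_{-2,1}: k∈[3..4] ⇒ +0.272081 -0.022758 = +0.249323;  D = +0.243044+0.055601i
d^3_{-1,1}: k∈[2..4] ⇒ +0.631080 -0.140764 +0.002944 = +0.493259;  D = +0.428403-0.244491i
d^3_{0,1}: k∈[1..3] ⇒ +0.890819 -0.447074 +0.024930 = +0.468674;  D = +0.142391-0.446520i
d^3_{1,1}: k∈[0..2] ⇒ +0.628730 -0.841440 +0.105573 = -0.107137;  D = +0.045130+0.097168i
d^3_{2,1}: k∈[0..1] ⇒ -0.813202 +0.272081 = -0.541122;  D = +0.499974+0.206975i
d^3_{3,1}: single k=0 term ⇒ +0.407361;  D = -0.382522+0.140068i
Y_3^{m'}(θ=0.1265,φ=0.5982) and Σ D·Y over m':
  (+0.0386+0.0562i)·(-0.0002-0.0008i)  (+0.2430+0.0556i)·(+0.0059-0.0150i)  (+0.4284-0.2445i)·(+0.1321-0.0900i)  (+0.1424-0.4465i)·(+0.7109+0.0000i)  (+0.0451+0.0972i)·(-0.1321-0.0900i)  (+0.5000+0.2070i)·(+0.0059+0.0150i)  (-0.3825+0.1401i)·(+0.0002-0.0008i)
Y_3^1(R⁻¹ n̂) = +0.140788-0.399496i

Re=0.1408 Im=-0.3995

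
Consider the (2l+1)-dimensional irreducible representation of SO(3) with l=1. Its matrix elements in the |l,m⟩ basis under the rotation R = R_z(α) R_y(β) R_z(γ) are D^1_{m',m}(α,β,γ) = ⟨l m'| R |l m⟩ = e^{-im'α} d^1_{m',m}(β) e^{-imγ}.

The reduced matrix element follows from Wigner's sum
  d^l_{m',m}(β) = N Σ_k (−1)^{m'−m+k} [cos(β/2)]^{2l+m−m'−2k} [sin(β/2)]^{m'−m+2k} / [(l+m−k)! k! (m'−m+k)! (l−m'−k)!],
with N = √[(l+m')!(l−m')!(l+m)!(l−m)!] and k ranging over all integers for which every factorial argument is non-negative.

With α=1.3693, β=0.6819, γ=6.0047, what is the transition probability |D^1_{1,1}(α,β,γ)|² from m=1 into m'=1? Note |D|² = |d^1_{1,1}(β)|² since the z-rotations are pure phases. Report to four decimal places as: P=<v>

First d^1_{1,1}(β=0.6819), then the phase factors e^{-i(1)α} and e^{-i(1)γ}:
c=cos(0.6819/2)=0.942437, s=sin(0.6819/2)=0.334383; N=√[2·1·2·1]=2.000000
k∈{0} keeps every argument non-negative
  k=0: (−1)^0·2.0000/(2)·0.9424^2·0.3344^0 = +0.888188
d^1_{1,1}(0.6819) = +0.888188
|D^1_{1,1}|² = |d^1_{1,1}(β)|² = (+0.888188)² = 0.788878 (the z-rotation phases have unit modulus)

P=0.7889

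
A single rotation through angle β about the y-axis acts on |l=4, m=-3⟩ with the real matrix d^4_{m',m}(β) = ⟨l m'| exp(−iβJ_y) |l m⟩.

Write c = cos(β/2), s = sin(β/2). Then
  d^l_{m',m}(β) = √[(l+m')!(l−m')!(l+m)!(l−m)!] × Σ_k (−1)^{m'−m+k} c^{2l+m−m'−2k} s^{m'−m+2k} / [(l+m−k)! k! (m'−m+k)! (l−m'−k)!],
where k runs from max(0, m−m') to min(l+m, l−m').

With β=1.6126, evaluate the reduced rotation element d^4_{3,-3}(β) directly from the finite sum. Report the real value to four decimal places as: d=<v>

d^4_{3,-3}(β=1.6126) via Wigner's sum:
With c≡cos(β/2)=0.692174 and s≡sin(β/2)=0.721731, N=[5040·1·1·5040]^{1/2}=5040.000000
k∈{0,1} keeps every argument non-negative
  k=0: (−1)^6·5040.0000/(720)·0.6922^2·0.7217^6 = +0.474002
  k=1: (−1)^7·5040.0000/(5040)·0.6922^0·0.7217^8 = -0.073621
d^4_{3,-3}(1.6126) = +0.474002 -0.073621 = +0.400381

d=0.4004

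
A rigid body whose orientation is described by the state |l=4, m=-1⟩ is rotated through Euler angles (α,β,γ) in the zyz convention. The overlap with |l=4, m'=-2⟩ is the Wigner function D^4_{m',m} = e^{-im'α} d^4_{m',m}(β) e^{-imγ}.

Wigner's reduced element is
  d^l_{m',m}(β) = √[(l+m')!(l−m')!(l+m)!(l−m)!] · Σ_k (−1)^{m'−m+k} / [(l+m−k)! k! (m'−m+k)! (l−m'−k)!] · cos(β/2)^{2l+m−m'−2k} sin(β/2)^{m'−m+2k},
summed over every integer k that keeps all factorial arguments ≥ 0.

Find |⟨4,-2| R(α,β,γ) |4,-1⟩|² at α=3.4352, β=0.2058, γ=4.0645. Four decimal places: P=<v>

P=0.1582

D^4_{-2,-1}(3.4352,0.2058,4.0645) = e^{-i·-2·3.4352}·d^4_{-2,-1}(0.2058)·e^{-i·-1·4.0645}. Compute d first:
c=cos(0.2058/2)=0.994710, s=sin(0.2058/2)=0.102719; N=√[2·720·6·120]=1018.233765
Admissible k: 1..3 (factorial args all ≥0)
  k=1: (−1)^0·1018.2338/(240)·0.9947^7·0.1027^1 = +0.419915
  k=2: (−1)^1·1018.2338/(48)·0.9947^5·0.1027^3 = -0.022389
  k=3: (−1)^2·1018.2338/(72)·0.9947^3·0.1027^5 = +0.000159
d^4_{-2,-1}(0.2058) = +0.419915 -0.022389 +0.000159 = +0.397685
|D^4_{-2,-1}|² = |d^4_{-2,-1}(β)|² = (+0.397685)² = 0.158154 (the z-rotation phases have unit modulus)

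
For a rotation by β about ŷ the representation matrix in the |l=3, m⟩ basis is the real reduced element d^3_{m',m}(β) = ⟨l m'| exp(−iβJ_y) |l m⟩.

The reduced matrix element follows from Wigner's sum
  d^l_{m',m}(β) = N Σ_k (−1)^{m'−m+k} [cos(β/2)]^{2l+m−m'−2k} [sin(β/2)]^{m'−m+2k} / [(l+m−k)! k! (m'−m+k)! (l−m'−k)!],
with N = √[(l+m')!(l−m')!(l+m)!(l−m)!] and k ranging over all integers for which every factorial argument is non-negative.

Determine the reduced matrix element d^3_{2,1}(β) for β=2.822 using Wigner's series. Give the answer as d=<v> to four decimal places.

d=0.0242

d^3_{2,1}(β=2.822) via Wigner's sum:
c=cos(2.822/2)=0.159117, s=sin(2.822/2)=0.987260; N=√[120·1·24·2]=75.894664
The bounds max(0,m−m')=0 and min(l+m,l−m')=1 give 2 terms
  k=0: (−1)^1·75.8947/(24)·0.1591^5·0.9873^1 = -0.000318
  k=1: (−1)^2·75.8947/(12)·0.1591^3·0.9873^3 = +0.024517
d^3_{2,1}(2.822) = -0.000318 +0.024517 = +0.024199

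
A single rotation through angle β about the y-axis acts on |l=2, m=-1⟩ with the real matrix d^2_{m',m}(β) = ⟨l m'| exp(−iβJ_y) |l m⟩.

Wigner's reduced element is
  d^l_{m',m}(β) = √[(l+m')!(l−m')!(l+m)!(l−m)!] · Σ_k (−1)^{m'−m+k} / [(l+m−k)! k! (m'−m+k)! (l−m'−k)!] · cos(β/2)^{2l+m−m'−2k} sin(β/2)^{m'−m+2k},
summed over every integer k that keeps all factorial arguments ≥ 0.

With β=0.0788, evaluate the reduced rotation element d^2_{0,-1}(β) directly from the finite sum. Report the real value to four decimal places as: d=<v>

d=-0.0961

d^2_{0,-1}(β=0.0788) via Wigner's sum:
With c≡cos(β/2)=0.999224 and s≡sin(β/2)=0.039390, N=[2·2·1·6]^{1/2}=4.898979
Admissible k: 0..1 (factorial args all ≥0)
  k=0: (−1)^1·4.8990/(2)·0.9992^3·0.0394^1 = -0.096260
  k=1: (−1)^2·4.8990/(2)·0.9992^1·0.0394^3 = +0.000150
d^2_{0,-1}(0.0788) = -0.096260 +0.000150 = -0.096111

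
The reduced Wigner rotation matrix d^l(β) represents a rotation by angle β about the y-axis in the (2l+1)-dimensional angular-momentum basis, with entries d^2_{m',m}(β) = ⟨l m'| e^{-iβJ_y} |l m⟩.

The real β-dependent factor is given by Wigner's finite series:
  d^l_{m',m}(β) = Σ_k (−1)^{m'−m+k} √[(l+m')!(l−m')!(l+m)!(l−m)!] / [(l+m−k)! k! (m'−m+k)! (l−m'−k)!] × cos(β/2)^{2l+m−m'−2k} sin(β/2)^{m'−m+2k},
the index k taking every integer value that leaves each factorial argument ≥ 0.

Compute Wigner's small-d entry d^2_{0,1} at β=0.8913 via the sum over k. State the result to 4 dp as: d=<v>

d=0.5987

d^2_{0,1}(β=0.8913) via Wigner's sum:
c=cos(0.8913/2)=0.902331, s=sin(0.8913/2)=0.431044; N=√[2·2·6·1]=4.898979
k: max(0,(1)−(0))=1 … min(2+(1),2−(0))=2
  k=1: (−1)^0·4.8990/(2)·0.9023^3·0.4310^1 = +0.775702
  k=2: (−1)^1·4.8990/(2)·0.9023^1·0.4310^3 = -0.177014
d^2_{0,1}(0.8913) = +0.775702 -0.177014 = +0.598688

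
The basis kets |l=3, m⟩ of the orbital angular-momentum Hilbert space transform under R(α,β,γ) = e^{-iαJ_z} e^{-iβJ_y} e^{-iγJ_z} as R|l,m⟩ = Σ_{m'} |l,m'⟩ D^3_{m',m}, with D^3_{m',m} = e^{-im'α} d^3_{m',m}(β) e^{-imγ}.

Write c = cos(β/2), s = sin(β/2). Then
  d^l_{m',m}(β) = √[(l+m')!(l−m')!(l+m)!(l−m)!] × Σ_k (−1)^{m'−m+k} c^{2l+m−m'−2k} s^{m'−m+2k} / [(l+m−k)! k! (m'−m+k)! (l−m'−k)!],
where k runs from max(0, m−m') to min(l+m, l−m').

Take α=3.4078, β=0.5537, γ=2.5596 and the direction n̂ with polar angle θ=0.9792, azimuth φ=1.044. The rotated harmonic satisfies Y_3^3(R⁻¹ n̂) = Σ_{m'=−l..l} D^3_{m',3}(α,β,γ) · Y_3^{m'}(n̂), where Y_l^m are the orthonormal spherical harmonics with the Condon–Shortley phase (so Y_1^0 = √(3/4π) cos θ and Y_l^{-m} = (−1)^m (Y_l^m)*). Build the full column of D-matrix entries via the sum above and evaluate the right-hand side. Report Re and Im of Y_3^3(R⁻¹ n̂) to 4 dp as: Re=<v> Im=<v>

Re=0.3518 Im=0.1917

Need the full column D^3_{m',3} for m'=−3..3 at α=3.4078, β=0.5537, γ=2.5596.
cos(β/2)=0.961921, sin(β/2)=0.273327
d^3_{-3,3}: single k=6 term ⇒ +0.000417;  D = -0.000345+0.000234i
d^3_{-2,3}: single k=5 term ⇒ +0.003594;  D = +0.002336-0.002731i
d^3_{-1,3}: single k=4 term ⇒ +0.020001;  D = -0.008544+0.018084i
d^3_{0,3}: single k=3 term ⇒ +0.081279;  D = +0.014166-0.080035i
d^3_{1,3}: single k=2 term ⇒ +0.247724;  D = +0.022518+0.246699i
d^3_{2,3}: single k=1 term ⇒ +0.551386;  D = -0.192810-0.516576i
d^3_{3,3}: single k=0 term ⇒ +0.792204;  D = +0.462514+0.643170i
Y_3^{m'}(θ=0.9792,φ=1.044) and Σ D·Y over m':
  (-0.0003+0.0002i)·(-0.2386-0.0023i)  (+0.0023-0.0027i)·(-0.1942-0.3413i)  (-0.0085+0.0181i)·(+0.0749-0.1287i)  (+0.0142-0.0800i)·(-0.3007+0.0000i)  (+0.0225+0.2467i)·(-0.0749-0.1287i)  (-0.1928-0.5166i)·(-0.1942+0.3413i)  (+0.4625+0.6432i)·(+0.2386-0.0023i)
Y_3^3(R⁻¹ n̂) = +0.351776+0.191721i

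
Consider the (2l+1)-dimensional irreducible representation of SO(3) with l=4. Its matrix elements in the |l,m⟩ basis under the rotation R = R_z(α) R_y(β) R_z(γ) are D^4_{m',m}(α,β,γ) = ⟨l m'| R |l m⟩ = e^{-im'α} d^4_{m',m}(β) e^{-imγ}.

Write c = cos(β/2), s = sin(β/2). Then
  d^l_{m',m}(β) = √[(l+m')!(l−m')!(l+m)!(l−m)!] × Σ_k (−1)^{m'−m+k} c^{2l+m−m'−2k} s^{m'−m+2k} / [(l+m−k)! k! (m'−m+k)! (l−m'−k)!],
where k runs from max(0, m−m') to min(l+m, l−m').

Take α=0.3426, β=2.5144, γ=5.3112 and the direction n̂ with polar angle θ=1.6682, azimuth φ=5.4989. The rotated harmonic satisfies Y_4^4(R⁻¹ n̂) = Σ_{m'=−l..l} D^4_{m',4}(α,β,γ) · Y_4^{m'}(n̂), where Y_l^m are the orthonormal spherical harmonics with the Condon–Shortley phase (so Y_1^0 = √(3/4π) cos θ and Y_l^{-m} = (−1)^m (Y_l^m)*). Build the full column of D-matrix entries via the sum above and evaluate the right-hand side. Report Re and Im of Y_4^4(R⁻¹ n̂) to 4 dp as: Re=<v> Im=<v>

Need the full column D^4_{m',4} for m'=−4..4 at α=0.3426, β=2.5144, γ=5.3112.
cos(β/2)=0.308482, sin(β/2)=0.951230
d^4_{-4,4}: single k=8 term ⇒ +0.670325;  D = +0.348054-0.572882i
d^4_{-3,4}: single k=7 term ⇒ +0.614857;  D = +0.124173-0.602188i
d^4_{-2,4}: single k=6 term ⇒ +0.373037;  D = -0.051777-0.369426i
d^4_{-1,4}: single k=5 term ⇒ +0.171084;  D = -0.079283-0.151605i
d^4_{0,4}: single k=4 term ⇒ +0.062031;  D = -0.045541-0.042117i
d^4_{1,4}: single k=3 term ⇒ +0.017993;  D = -0.016546-0.007069i
d^4_{2,4}: single k=2 term ⇒ +0.004126;  D = -0.004118-0.000252i
d^4_{3,4}: single k=1 term ⇒ +0.000715;  D = -0.000687+0.000199i
d^4_{4,4}: single k=0 term ⇒ +0.000082;  D = -0.000067+0.000048i
Y_4^{m'}(θ=1.6682,φ=5.4989) and Σ D·Y over m':
  (+0.3481-0.5729i)·(-0.4342+0.0019i)  (+0.1242-0.6022i)·(+0.0846-0.0851i)  (-0.0518-0.3694i)·(-0.0007-0.3094i)  (-0.0793-0.1516i)·(+0.0951+0.0949i)  (-0.0455-0.0421i)·(+0.2877+0.0000i)  (-0.0165-0.0071i)·(-0.0951+0.0949i)  (-0.0041-0.0003i)·(-0.0007+0.3094i)  (-0.0007+0.0002i)·(-0.0846-0.0851i)  (-0.0001+0.0000i)·(-0.4342-0.0019i)
Y_4^4(R⁻¹ n̂) = -0.308884+0.167986i

Re=-0.3089 Im=0.1680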